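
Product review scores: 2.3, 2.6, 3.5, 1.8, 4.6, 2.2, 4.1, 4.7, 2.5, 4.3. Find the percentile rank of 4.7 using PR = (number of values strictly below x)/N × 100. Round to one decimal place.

90.0

N = 10.
Strictly below 4.7: 9. Equal to 4.7: 1.
PR = 9/10 × 100 = 90.0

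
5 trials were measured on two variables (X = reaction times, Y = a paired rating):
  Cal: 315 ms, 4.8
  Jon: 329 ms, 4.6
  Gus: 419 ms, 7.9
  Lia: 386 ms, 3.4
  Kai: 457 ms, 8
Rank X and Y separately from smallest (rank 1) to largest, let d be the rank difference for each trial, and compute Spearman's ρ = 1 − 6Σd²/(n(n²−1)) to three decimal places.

0.600

Ranks of variable 1: 1, 2, 4, 3, 5
Ranks of variable 2: 3, 2, 4, 1, 5
d = r₁ − r₂: -2, 0, 0, 2, 0
d²: 4, 0, 0, 4, 0; Σd² = 8
ρ = 1 − 6·8/(5·24) = 1 − 48/120 = 0.600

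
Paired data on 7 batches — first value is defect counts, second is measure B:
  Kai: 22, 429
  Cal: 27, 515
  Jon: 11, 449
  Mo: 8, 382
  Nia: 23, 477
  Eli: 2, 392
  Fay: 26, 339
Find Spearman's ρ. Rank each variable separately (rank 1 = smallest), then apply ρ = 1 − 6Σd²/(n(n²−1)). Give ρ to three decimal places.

Ranks of variable 1: 4, 7, 3, 2, 5, 1, 6
Ranks of variable 2: 4, 7, 5, 2, 6, 3, 1
d = r₁ − r₂: 0, 0, -2, 0, -1, -2, 5
d²: 0, 0, 4, 0, 1, 4, 25; Σd² = 34
ρ = 1 − 6·34/(7·48) = 1 − 204/336 = 0.393

0.393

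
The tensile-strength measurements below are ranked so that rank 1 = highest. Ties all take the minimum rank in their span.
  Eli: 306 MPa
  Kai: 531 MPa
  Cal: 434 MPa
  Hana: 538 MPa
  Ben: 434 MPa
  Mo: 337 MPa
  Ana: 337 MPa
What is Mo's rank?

Sorted (descending): 538, 531, 434, 434, 337, 337, 306
The 2 values of 434 occupy positions 3–4 → each gets rank 3.
The 2 values of 337 occupy positions 5–6 → each gets rank 5.
Mo has value 337 MPa → rank 5.

5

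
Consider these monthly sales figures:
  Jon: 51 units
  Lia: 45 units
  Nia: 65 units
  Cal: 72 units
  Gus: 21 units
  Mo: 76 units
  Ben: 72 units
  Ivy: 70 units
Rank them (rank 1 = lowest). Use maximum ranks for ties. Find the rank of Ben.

Sorted (ascending): 21, 45, 51, 65, 70, 72, 72, 76
The 2 values of 72 occupy positions 6–7 → each gets rank 7.
Ben has value 72 units → rank 7.

7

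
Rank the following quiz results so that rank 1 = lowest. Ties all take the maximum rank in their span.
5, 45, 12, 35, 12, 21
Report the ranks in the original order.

Sorted (ascending): 5, 12, 12, 21, 35, 45
The 2 values of 12 occupy positions 2–3 → each gets rank 3.

1, 6, 3, 5, 3, 4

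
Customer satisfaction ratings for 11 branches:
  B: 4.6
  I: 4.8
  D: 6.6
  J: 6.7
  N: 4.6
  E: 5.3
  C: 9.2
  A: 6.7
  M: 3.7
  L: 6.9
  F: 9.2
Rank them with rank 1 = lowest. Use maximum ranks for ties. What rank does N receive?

3

Sorted (ascending): 3.7, 4.6, 4.6, 4.8, 5.3, 6.6, 6.7, 6.7, 6.9, 9.2, 9.2
The 2 values of 4.6 occupy positions 2–3 → each gets rank 3.
The 2 values of 6.7 occupy positions 7–8 → each gets rank 8.
The 2 values of 9.2 occupy positions 10–11 → each gets rank 11.
N has value 4.6 → rank 3.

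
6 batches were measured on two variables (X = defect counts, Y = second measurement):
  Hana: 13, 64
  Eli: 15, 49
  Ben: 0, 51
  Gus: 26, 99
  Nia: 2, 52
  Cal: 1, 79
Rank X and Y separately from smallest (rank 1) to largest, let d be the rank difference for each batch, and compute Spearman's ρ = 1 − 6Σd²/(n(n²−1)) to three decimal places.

0.257

Ranks of variable 1: 4, 5, 1, 6, 3, 2
Ranks of variable 2: 4, 1, 2, 6, 3, 5
d = r₁ − r₂: 0, 4, -1, 0, 0, -3
d²: 0, 16, 1, 0, 0, 9; Σd² = 26
ρ = 1 − 6·26/(6·35) = 1 − 156/210 = 0.257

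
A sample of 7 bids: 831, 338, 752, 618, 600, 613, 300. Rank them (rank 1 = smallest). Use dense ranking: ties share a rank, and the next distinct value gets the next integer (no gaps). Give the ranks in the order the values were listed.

Sorted (ascending): 300, 338, 600, 613, 618, 752, 831
No ties — each value takes its position as its rank.

7, 2, 6, 5, 3, 4, 1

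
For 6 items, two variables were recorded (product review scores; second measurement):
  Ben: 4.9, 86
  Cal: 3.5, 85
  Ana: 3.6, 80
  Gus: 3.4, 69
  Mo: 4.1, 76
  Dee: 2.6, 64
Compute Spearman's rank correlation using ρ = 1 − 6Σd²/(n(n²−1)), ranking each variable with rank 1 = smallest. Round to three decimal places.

0.771

Ranks of variable 1: 6, 3, 4, 2, 5, 1
Ranks of variable 2: 6, 5, 4, 2, 3, 1
d = r₁ − r₂: 0, -2, 0, 0, 2, 0
d²: 0, 4, 0, 0, 4, 0; Σd² = 8
ρ = 1 − 6·8/(6·35) = 1 − 48/210 = 0.771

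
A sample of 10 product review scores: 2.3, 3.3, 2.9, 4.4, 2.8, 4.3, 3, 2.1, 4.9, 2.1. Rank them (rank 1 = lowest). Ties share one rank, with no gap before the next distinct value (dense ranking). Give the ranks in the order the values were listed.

2, 6, 4, 8, 3, 7, 5, 1, 9, 1

Sorted (ascending): 2.1, 2.1, 2.3, 2.8, 2.9, 3, 3.3, 4.3, 4.4, 4.9
The 2 values of 2.1 share dense rank 1.
Remaining distinct values take the next consecutive integers.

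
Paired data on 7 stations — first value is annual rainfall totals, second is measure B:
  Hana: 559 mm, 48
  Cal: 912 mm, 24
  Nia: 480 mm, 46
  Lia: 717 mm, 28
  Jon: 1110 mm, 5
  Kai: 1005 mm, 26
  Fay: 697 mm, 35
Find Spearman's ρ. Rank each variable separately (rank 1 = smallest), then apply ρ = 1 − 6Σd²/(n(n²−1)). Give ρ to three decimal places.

-0.929

Ranks of variable 1: 2, 5, 1, 4, 7, 6, 3
Ranks of variable 2: 7, 2, 6, 4, 1, 3, 5
d = r₁ − r₂: -5, 3, -5, 0, 6, 3, -2
d²: 25, 9, 25, 0, 36, 9, 4; Σd² = 108
ρ = 1 − 6·108/(7·48) = 1 − 648/336 = -0.929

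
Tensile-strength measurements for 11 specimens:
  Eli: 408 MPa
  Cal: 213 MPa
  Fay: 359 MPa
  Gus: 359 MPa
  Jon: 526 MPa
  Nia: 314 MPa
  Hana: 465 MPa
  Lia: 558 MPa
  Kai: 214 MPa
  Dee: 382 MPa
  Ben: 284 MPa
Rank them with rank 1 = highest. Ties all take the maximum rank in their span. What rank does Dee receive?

5

Sorted (descending): 558, 526, 465, 408, 382, 359, 359, 314, 284, 214, 213
The 2 values of 359 occupy positions 6–7 → each gets rank 7.
Dee has value 382 MPa → rank 5.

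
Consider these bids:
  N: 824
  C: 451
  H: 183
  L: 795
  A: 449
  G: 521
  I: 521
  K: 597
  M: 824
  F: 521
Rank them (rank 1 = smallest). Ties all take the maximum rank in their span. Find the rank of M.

Sorted (ascending): 183, 449, 451, 521, 521, 521, 597, 795, 824, 824
The 3 values of 521 occupy positions 4–6 → each gets rank 6.
The 2 values of 824 occupy positions 9–10 → each gets rank 10.
M has value 824 → rank 10.

10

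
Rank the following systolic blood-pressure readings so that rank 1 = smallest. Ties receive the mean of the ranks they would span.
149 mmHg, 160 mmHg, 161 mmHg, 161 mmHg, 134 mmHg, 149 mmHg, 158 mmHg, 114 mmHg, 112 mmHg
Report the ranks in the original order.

Sorted (ascending): 112, 114, 134, 149, 149, 158, 160, 161, 161
The 2 values of 149 occupy positions 4–5 → average rank (4+5)/2 = 4.5.
The 2 values of 161 occupy positions 8–9 → average rank (8+9)/2 = 8.5.

4.5, 7, 8.5, 8.5, 3, 4.5, 6, 2, 1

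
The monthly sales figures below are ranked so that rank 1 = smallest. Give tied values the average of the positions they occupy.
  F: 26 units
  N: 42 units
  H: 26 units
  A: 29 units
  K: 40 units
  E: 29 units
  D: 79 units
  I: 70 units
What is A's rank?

Sorted (ascending): 26, 26, 29, 29, 40, 42, 70, 79
The 2 values of 26 occupy positions 1–2 → average rank (1+2)/2 = 1.5.
The 2 values of 29 occupy positions 3–4 → average rank (3+4)/2 = 3.5.
A has value 29 units → rank 3.5.

3.5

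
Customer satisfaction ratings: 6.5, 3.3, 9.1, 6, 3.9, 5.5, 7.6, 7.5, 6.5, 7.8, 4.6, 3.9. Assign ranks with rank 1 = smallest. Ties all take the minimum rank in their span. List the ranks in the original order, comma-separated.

Sorted (ascending): 3.3, 3.9, 3.9, 4.6, 5.5, 6, 6.5, 6.5, 7.5, 7.6, 7.8, 9.1
The 2 values of 3.9 occupy positions 2–3 → each gets rank 2.
The 2 values of 6.5 occupy positions 7–8 → each gets rank 7.

7, 1, 12, 6, 2, 5, 10, 9, 7, 11, 4, 2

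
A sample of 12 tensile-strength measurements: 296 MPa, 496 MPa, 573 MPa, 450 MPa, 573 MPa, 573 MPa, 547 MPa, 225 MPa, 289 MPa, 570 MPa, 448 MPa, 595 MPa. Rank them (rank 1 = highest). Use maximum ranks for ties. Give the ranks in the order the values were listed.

Sorted (descending): 595, 573, 573, 573, 570, 547, 496, 450, 448, 296, 289, 225
The 3 values of 573 occupy positions 2–4 → each gets rank 4.

10, 7, 4, 8, 4, 4, 6, 12, 11, 5, 9, 1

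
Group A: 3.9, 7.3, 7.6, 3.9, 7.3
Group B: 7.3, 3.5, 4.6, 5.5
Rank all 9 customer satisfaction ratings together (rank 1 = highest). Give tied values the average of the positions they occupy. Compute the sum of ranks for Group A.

22

Sorted (descending): 7.6, 7.3, 7.3, 7.3, 5.5, 4.6, 3.9, 3.9, 3.5
The 3 values of 7.3 occupy positions 2–4 → average rank 3.
The 2 values of 3.9 occupy positions 7–8 → average rank (7+8)/2 = 7.5.
Group A values → pooled ranks: 3.9→7.5, 7.3→3, 7.6→1, 3.9→7.5, 7.3→3
Rank sum = 7.5 + 3 + 1 + 7.5 + 3 = 22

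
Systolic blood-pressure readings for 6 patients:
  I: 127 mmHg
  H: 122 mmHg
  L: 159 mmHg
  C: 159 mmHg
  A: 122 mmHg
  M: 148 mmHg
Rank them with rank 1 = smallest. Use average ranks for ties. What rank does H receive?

1.5

Sorted (ascending): 122, 122, 127, 148, 159, 159
The 2 values of 122 occupy positions 1–2 → average rank (1+2)/2 = 1.5.
The 2 values of 159 occupy positions 5–6 → average rank (5+6)/2 = 5.5.
H has value 122 mmHg → rank 1.5.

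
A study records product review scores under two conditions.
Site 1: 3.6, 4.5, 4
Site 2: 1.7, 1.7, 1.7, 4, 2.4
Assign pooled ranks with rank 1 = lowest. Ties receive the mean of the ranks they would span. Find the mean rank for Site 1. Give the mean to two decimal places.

Sorted (ascending): 1.7, 1.7, 1.7, 2.4, 3.6, 4, 4, 4.5
The 3 values of 1.7 occupy positions 1–3 → average rank 2.
The 2 values of 4 occupy positions 6–7 → average rank (6+7)/2 = 6.5.
Site 1 values → pooled ranks: 3.6→5, 4.5→8, 4→6.5
Mean rank = (5 + 8 + 6.5) / 3 = 6.50

6.50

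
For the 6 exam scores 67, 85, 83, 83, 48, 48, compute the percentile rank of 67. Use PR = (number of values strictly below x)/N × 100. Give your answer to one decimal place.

N = 6.
Strictly below 67: 2. Equal to 67: 1.
PR = 2/6 × 100 = 33.3

33.3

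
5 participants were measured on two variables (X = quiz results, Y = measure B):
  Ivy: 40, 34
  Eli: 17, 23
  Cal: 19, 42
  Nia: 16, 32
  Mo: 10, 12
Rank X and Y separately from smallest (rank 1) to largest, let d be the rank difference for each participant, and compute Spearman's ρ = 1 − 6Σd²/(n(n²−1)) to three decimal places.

Ranks of variable 1: 5, 3, 4, 2, 1
Ranks of variable 2: 4, 2, 5, 3, 1
d = r₁ − r₂: 1, 1, -1, -1, 0
d²: 1, 1, 1, 1, 0; Σd² = 4
ρ = 1 − 6·4/(5·24) = 1 − 24/120 = 0.800

0.800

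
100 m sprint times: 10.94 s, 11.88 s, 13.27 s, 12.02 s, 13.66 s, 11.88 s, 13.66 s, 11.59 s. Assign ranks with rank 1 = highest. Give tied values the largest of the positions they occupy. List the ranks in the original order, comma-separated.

8, 6, 3, 4, 2, 6, 2, 7

Sorted (descending): 13.66, 13.66, 13.27, 12.02, 11.88, 11.88, 11.59, 10.94
The 2 values of 13.66 occupy positions 1–2 → each gets rank 2.
The 2 values of 11.88 occupy positions 5–6 → each gets rank 6.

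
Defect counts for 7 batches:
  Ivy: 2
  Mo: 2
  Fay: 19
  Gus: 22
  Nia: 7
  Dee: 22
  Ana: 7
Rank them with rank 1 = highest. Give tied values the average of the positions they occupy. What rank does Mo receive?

Sorted (descending): 22, 22, 19, 7, 7, 2, 2
The 2 values of 22 occupy positions 1–2 → average rank (1+2)/2 = 1.5.
The 2 values of 7 occupy positions 4–5 → average rank (4+5)/2 = 4.5.
The 2 values of 2 occupy positions 6–7 → average rank (6+7)/2 = 6.5.
Mo has value 2 → rank 6.5.

6.5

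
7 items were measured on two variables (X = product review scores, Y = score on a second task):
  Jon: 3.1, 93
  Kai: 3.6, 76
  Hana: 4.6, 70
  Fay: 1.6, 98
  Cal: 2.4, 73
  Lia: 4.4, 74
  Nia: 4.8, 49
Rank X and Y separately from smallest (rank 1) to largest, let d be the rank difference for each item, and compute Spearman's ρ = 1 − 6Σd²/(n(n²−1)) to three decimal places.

-0.786

Ranks of variable 1: 3, 4, 6, 1, 2, 5, 7
Ranks of variable 2: 6, 5, 2, 7, 3, 4, 1
d = r₁ − r₂: -3, -1, 4, -6, -1, 1, 6
d²: 9, 1, 16, 36, 1, 1, 36; Σd² = 100
ρ = 1 − 6·100/(7·48) = 1 − 600/336 = -0.786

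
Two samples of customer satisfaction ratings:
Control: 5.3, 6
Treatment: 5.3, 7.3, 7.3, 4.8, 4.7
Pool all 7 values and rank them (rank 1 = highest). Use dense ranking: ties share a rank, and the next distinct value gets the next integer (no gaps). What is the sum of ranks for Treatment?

Sorted (descending): 7.3, 7.3, 6, 5.3, 5.3, 4.8, 4.7
The 2 values of 7.3 share dense rank 1.
The 2 values of 5.3 share dense rank 3.
Remaining distinct values take the next consecutive integers.
Treatment values → pooled ranks: 5.3→3, 7.3→1, 7.3→1, 4.8→4, 4.7→5
Rank sum = 3 + 1 + 1 + 4 + 5 = 14

14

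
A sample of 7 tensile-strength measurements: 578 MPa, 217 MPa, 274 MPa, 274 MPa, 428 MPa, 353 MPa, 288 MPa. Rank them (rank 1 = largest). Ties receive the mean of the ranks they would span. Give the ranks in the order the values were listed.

Sorted (descending): 578, 428, 353, 288, 274, 274, 217
The 2 values of 274 occupy positions 5–6 → average rank (5+6)/2 = 5.5.

1, 7, 5.5, 5.5, 2, 3, 4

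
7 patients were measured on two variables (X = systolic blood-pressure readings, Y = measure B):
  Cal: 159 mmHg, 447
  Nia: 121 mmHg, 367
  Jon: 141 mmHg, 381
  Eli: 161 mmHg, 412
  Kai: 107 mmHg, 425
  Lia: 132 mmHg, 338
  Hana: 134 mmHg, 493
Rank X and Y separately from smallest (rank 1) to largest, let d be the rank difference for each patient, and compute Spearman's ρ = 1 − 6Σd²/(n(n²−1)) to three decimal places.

Ranks of variable 1: 6, 2, 5, 7, 1, 3, 4
Ranks of variable 2: 6, 2, 3, 4, 5, 1, 7
d = r₁ − r₂: 0, 0, 2, 3, -4, 2, -3
d²: 0, 0, 4, 9, 16, 4, 9; Σd² = 42
ρ = 1 − 6·42/(7·48) = 1 − 252/336 = 0.250

0.250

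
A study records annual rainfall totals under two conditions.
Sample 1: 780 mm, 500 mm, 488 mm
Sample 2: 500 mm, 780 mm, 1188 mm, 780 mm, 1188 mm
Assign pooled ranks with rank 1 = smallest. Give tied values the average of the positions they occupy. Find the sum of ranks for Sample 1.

8.5

Sorted (ascending): 488, 500, 500, 780, 780, 780, 1188, 1188
The 2 values of 500 occupy positions 2–3 → average rank (2+3)/2 = 2.5.
The 3 values of 780 occupy positions 4–6 → average rank 5.
The 2 values of 1188 occupy positions 7–8 → average rank (7+8)/2 = 7.5.
Sample 1 values → pooled ranks: 780→5, 500→2.5, 488→1
Rank sum = 5 + 2.5 + 1 = 8.5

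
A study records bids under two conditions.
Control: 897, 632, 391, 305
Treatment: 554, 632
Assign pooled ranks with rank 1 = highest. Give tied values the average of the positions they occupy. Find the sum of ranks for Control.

14.5

Sorted (descending): 897, 632, 632, 554, 391, 305
The 2 values of 632 occupy positions 2–3 → average rank (2+3)/2 = 2.5.
Control values → pooled ranks: 897→1, 632→2.5, 391→5, 305→6
Rank sum = 1 + 2.5 + 5 + 6 = 14.5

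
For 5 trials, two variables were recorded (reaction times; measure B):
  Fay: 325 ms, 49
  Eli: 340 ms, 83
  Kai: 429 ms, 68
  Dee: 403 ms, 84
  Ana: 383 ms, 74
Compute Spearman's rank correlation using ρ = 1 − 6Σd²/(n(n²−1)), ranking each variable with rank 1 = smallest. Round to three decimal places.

0.300

Ranks of variable 1: 1, 2, 5, 4, 3
Ranks of variable 2: 1, 4, 2, 5, 3
d = r₁ − r₂: 0, -2, 3, -1, 0
d²: 0, 4, 9, 1, 0; Σd² = 14
ρ = 1 − 6·14/(5·24) = 1 − 84/120 = 0.300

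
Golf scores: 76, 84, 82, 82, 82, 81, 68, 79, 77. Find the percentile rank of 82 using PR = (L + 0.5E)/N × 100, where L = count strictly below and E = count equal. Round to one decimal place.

N = 9.
Strictly below 82: 5. Equal to 82: 3.
PR = (5 + 0.5·3)/9 × 100 = 72.2

72.2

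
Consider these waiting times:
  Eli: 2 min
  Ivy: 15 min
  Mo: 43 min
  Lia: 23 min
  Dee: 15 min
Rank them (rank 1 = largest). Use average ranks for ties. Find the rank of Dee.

3.5

Sorted (descending): 43, 23, 15, 15, 2
The 2 values of 15 occupy positions 3–4 → average rank (3+4)/2 = 3.5.
Dee has value 15 min → rank 3.5.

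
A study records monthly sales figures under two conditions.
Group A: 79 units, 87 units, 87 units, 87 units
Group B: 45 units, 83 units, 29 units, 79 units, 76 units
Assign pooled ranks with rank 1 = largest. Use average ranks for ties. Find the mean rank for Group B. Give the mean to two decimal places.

Sorted (descending): 87, 87, 87, 83, 79, 79, 76, 45, 29
The 3 values of 87 occupy positions 1–3 → average rank 2.
The 2 values of 79 occupy positions 5–6 → average rank (5+6)/2 = 5.5.
Group B values → pooled ranks: 45→8, 83→4, 29→9, 79→5.5, 76→7
Mean rank = (8 + 4 + 9 + 5.5 + 7) / 5 = 6.70

6.70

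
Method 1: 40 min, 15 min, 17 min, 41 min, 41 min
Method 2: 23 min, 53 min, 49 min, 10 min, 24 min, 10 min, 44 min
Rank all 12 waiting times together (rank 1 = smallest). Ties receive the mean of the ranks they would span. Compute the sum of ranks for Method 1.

31

Sorted (ascending): 10, 10, 15, 17, 23, 24, 40, 41, 41, 44, 49, 53
The 2 values of 10 occupy positions 1–2 → average rank (1+2)/2 = 1.5.
The 2 values of 41 occupy positions 8–9 → average rank (8+9)/2 = 8.5.
Method 1 values → pooled ranks: 40→7, 15→3, 17→4, 41→8.5, 41→8.5
Rank sum = 7 + 3 + 4 + 8.5 + 8.5 = 31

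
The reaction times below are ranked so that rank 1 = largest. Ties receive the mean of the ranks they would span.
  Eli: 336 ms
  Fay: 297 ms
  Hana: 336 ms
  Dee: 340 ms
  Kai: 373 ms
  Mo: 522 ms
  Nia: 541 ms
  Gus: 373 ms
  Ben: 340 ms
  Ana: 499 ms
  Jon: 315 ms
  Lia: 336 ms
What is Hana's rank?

Sorted (descending): 541, 522, 499, 373, 373, 340, 340, 336, 336, 336, 315, 297
The 2 values of 373 occupy positions 4–5 → average rank (4+5)/2 = 4.5.
The 2 values of 340 occupy positions 6–7 → average rank (6+7)/2 = 6.5.
The 3 values of 336 occupy positions 8–10 → average rank 9.
Hana has value 336 ms → rank 9.

9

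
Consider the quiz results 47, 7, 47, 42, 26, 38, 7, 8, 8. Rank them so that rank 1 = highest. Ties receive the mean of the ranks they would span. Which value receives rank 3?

42

Sorted (descending): 47, 47, 42, 38, 26, 8, 8, 7, 7
The 2 values of 47 occupy positions 1–2 → average rank (1+2)/2 = 1.5.
The 2 values of 8 occupy positions 6–7 → average rank (6+7)/2 = 6.5.
The 2 values of 7 occupy positions 8–9 → average rank (8+9)/2 = 8.5.
Rank 3 → value 42.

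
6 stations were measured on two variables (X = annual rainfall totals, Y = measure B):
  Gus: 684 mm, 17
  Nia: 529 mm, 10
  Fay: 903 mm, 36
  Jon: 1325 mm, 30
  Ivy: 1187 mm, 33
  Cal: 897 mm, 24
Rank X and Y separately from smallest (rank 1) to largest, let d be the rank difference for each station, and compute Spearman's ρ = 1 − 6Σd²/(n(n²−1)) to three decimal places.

0.771

Ranks of variable 1: 2, 1, 4, 6, 5, 3
Ranks of variable 2: 2, 1, 6, 4, 5, 3
d = r₁ − r₂: 0, 0, -2, 2, 0, 0
d²: 0, 0, 4, 4, 0, 0; Σd² = 8
ρ = 1 − 6·8/(6·35) = 1 − 48/210 = 0.771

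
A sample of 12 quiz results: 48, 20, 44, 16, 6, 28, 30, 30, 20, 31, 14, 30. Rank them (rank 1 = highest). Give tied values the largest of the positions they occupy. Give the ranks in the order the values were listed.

Sorted (descending): 48, 44, 31, 30, 30, 30, 28, 20, 20, 16, 14, 6
The 3 values of 30 occupy positions 4–6 → each gets rank 6.
The 2 values of 20 occupy positions 8–9 → each gets rank 9.

1, 9, 2, 10, 12, 7, 6, 6, 9, 3, 11, 6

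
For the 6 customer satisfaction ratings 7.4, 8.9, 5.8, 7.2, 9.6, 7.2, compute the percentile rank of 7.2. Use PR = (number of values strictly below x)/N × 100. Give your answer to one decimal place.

N = 6.
Strictly below 7.2: 1. Equal to 7.2: 2.
PR = 1/6 × 100 = 16.7

16.7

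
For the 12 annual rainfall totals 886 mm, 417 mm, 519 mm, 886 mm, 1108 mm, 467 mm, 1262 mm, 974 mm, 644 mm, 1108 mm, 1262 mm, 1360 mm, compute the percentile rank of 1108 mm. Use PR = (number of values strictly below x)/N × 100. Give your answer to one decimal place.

N = 12.
Strictly below 1108: 7. Equal to 1108: 2.
PR = 7/12 × 100 = 58.3

58.3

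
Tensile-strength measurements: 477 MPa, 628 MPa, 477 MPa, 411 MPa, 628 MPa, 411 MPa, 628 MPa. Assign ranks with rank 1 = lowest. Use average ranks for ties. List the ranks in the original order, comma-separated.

3.5, 6, 3.5, 1.5, 6, 1.5, 6

Sorted (ascending): 411, 411, 477, 477, 628, 628, 628
The 2 values of 411 occupy positions 1–2 → average rank (1+2)/2 = 1.5.
The 2 values of 477 occupy positions 3–4 → average rank (3+4)/2 = 3.5.
The 3 values of 628 occupy positions 5–7 → average rank 6.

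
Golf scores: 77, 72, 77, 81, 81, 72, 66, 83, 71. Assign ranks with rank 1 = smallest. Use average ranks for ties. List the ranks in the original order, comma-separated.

5.5, 3.5, 5.5, 7.5, 7.5, 3.5, 1, 9, 2

Sorted (ascending): 66, 71, 72, 72, 77, 77, 81, 81, 83
The 2 values of 72 occupy positions 3–4 → average rank (3+4)/2 = 3.5.
The 2 values of 77 occupy positions 5–6 → average rank (5+6)/2 = 5.5.
The 2 values of 81 occupy positions 7–8 → average rank (7+8)/2 = 7.5.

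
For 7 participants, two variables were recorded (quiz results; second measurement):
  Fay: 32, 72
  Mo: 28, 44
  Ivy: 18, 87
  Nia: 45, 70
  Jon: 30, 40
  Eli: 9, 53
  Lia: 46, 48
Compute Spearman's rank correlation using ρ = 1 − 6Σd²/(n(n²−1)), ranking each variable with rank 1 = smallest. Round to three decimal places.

-0.107

Ranks of variable 1: 5, 3, 2, 6, 4, 1, 7
Ranks of variable 2: 6, 2, 7, 5, 1, 4, 3
d = r₁ − r₂: -1, 1, -5, 1, 3, -3, 4
d²: 1, 1, 25, 1, 9, 9, 16; Σd² = 62
ρ = 1 − 6·62/(7·48) = 1 − 372/336 = -0.107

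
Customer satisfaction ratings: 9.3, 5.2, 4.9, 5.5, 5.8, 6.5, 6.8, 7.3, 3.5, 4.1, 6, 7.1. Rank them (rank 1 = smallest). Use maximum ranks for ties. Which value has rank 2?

Sorted (ascending): 3.5, 4.1, 4.9, 5.2, 5.5, 5.8, 6, 6.5, 6.8, 7.1, 7.3, 9.3
No ties — each value takes its position as its rank.
Rank 2 → value 4.1.

4.1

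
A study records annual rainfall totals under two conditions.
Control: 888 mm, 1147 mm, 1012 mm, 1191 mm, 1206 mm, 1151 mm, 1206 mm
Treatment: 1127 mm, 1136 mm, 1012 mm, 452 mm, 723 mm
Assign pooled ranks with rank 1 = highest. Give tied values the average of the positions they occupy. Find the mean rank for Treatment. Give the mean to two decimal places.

8.90

Sorted (descending): 1206, 1206, 1191, 1151, 1147, 1136, 1127, 1012, 1012, 888, 723, 452
The 2 values of 1206 occupy positions 1–2 → average rank (1+2)/2 = 1.5.
The 2 values of 1012 occupy positions 8–9 → average rank (8+9)/2 = 8.5.
Treatment values → pooled ranks: 1127→7, 1136→6, 1012→8.5, 452→12, 723→11
Mean rank = (7 + 6 + 8.5 + 12 + 11) / 5 = 8.90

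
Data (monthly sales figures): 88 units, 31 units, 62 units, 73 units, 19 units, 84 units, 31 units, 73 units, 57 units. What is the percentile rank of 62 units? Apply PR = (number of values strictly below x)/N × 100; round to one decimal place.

N = 9.
Strictly below 62: 4. Equal to 62: 1.
PR = 4/9 × 100 = 44.4

44.4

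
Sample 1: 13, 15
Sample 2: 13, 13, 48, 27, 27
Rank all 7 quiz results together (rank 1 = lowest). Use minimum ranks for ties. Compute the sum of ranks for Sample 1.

Sorted (ascending): 13, 13, 13, 15, 27, 27, 48
The 3 values of 13 occupy positions 1–3 → each gets rank 1.
The 2 values of 27 occupy positions 5–6 → each gets rank 5.
Sample 1 values → pooled ranks: 13→1, 15→4
Rank sum = 1 + 4 = 5

5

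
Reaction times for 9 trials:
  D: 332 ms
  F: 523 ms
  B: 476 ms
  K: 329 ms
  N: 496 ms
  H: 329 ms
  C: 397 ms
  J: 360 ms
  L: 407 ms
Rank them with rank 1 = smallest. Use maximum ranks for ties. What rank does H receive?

2

Sorted (ascending): 329, 329, 332, 360, 397, 407, 476, 496, 523
The 2 values of 329 occupy positions 1–2 → each gets rank 2.
H has value 329 ms → rank 2.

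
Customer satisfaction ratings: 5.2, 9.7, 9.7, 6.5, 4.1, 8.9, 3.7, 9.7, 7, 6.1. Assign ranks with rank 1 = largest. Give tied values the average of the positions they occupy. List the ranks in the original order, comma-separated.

Sorted (descending): 9.7, 9.7, 9.7, 8.9, 7, 6.5, 6.1, 5.2, 4.1, 3.7
The 3 values of 9.7 occupy positions 1–3 → average rank 2.

8, 2, 2, 6, 9, 4, 10, 2, 5, 7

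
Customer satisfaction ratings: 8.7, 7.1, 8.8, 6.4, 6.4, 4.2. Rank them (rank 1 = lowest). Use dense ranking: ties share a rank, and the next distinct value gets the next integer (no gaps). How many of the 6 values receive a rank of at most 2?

Sorted (ascending): 4.2, 6.4, 6.4, 7.1, 8.7, 8.8
The 2 values of 6.4 share dense rank 2.
Remaining distinct values take the next consecutive integers.
Ranks ≤ 2: {1, 2, 2} → 3 values.

3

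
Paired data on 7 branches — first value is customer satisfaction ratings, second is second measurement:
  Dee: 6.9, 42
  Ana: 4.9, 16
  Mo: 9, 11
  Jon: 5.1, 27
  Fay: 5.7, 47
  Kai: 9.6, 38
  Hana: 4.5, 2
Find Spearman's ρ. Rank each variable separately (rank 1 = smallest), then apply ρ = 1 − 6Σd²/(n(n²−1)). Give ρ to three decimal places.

0.429

Ranks of variable 1: 5, 2, 6, 3, 4, 7, 1
Ranks of variable 2: 6, 3, 2, 4, 7, 5, 1
d = r₁ − r₂: -1, -1, 4, -1, -3, 2, 0
d²: 1, 1, 16, 1, 9, 4, 0; Σd² = 32
ρ = 1 − 6·32/(7·48) = 1 − 192/336 = 0.429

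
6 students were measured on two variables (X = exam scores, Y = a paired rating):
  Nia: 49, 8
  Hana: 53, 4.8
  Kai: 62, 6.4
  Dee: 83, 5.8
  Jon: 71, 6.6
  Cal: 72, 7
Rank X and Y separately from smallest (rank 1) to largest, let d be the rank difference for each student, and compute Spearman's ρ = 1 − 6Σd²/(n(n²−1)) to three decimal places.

-0.200

Ranks of variable 1: 1, 2, 3, 6, 4, 5
Ranks of variable 2: 6, 1, 3, 2, 4, 5
d = r₁ − r₂: -5, 1, 0, 4, 0, 0
d²: 25, 1, 0, 16, 0, 0; Σd² = 42
ρ = 1 − 6·42/(6·35) = 1 − 252/210 = -0.200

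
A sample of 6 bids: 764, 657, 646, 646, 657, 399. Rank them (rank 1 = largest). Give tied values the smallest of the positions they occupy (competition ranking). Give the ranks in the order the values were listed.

1, 2, 4, 4, 2, 6

Sorted (descending): 764, 657, 657, 646, 646, 399
The 2 values of 657 occupy positions 2–3 → each gets rank 2.
The 2 values of 646 occupy positions 4–5 → each gets rank 4.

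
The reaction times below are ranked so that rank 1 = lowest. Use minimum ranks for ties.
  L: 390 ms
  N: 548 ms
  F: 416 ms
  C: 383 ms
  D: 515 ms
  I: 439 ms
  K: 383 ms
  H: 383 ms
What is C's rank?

1

Sorted (ascending): 383, 383, 383, 390, 416, 439, 515, 548
The 3 values of 383 occupy positions 1–3 → each gets rank 1.
C has value 383 ms → rank 1.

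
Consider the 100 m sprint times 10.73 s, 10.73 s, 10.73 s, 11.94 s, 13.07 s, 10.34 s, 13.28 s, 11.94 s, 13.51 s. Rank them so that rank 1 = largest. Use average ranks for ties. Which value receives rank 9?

Sorted (descending): 13.51, 13.28, 13.07, 11.94, 11.94, 10.73, 10.73, 10.73, 10.34
The 2 values of 11.94 occupy positions 4–5 → average rank (4+5)/2 = 4.5.
The 3 values of 10.73 occupy positions 6–8 → average rank 7.
Rank 9 → value 10.34.

10.34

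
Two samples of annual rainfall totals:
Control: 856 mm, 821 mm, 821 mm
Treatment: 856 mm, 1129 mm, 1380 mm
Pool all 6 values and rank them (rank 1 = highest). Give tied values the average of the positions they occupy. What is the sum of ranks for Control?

14.5

Sorted (descending): 1380, 1129, 856, 856, 821, 821
The 2 values of 856 occupy positions 3–4 → average rank (3+4)/2 = 3.5.
The 2 values of 821 occupy positions 5–6 → average rank (5+6)/2 = 5.5.
Control values → pooled ranks: 856→3.5, 821→5.5, 821→5.5
Rank sum = 3.5 + 5.5 + 5.5 = 14.5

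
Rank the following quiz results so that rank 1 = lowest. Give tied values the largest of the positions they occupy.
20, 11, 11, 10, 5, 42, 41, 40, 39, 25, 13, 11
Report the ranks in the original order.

Sorted (ascending): 5, 10, 11, 11, 11, 13, 20, 25, 39, 40, 41, 42
The 3 values of 11 occupy positions 3–5 → each gets rank 5.

7, 5, 5, 2, 1, 12, 11, 10, 9, 8, 6, 5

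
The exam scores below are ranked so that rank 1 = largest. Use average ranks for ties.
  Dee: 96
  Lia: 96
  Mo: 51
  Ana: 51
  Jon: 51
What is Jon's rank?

Sorted (descending): 96, 96, 51, 51, 51
The 2 values of 96 occupy positions 1–2 → average rank (1+2)/2 = 1.5.
The 3 values of 51 occupy positions 3–5 → average rank 4.
Jon has value 51 → rank 4.

4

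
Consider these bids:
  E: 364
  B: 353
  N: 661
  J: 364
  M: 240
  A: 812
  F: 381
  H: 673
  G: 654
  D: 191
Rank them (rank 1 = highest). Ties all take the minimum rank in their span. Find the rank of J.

Sorted (descending): 812, 673, 661, 654, 381, 364, 364, 353, 240, 191
The 2 values of 364 occupy positions 6–7 → each gets rank 6.
J has value 364 → rank 6.

6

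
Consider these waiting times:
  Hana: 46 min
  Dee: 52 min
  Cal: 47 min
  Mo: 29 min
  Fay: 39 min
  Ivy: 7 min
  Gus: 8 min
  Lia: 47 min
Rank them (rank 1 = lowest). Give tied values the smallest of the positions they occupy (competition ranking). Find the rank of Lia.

6

Sorted (ascending): 7, 8, 29, 39, 46, 47, 47, 52
The 2 values of 47 occupy positions 6–7 → each gets rank 6.
Lia has value 47 min → rank 6.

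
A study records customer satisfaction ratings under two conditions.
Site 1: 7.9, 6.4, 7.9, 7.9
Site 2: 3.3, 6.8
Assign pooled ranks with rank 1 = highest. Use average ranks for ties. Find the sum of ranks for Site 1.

Sorted (descending): 7.9, 7.9, 7.9, 6.8, 6.4, 3.3
The 3 values of 7.9 occupy positions 1–3 → average rank 2.
Site 1 values → pooled ranks: 7.9→2, 6.4→5, 7.9→2, 7.9→2
Rank sum = 2 + 5 + 2 + 2 = 11

11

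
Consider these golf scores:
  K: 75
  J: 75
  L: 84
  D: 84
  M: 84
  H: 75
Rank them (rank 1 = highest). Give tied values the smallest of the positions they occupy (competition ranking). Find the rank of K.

Sorted (descending): 84, 84, 84, 75, 75, 75
The 3 values of 84 occupy positions 1–3 → each gets rank 1.
The 3 values of 75 occupy positions 4–6 → each gets rank 4.
K has value 75 → rank 4.

4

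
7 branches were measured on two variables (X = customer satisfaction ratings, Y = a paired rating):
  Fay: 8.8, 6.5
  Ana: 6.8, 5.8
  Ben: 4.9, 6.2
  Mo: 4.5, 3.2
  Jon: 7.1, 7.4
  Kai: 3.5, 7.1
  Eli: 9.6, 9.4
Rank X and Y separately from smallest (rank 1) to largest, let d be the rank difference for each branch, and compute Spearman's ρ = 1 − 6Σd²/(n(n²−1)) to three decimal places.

0.536

Ranks of variable 1: 6, 4, 3, 2, 5, 1, 7
Ranks of variable 2: 4, 2, 3, 1, 6, 5, 7
d = r₁ − r₂: 2, 2, 0, 1, -1, -4, 0
d²: 4, 4, 0, 1, 1, 16, 0; Σd² = 26
ρ = 1 − 6·26/(7·48) = 1 − 156/336 = 0.536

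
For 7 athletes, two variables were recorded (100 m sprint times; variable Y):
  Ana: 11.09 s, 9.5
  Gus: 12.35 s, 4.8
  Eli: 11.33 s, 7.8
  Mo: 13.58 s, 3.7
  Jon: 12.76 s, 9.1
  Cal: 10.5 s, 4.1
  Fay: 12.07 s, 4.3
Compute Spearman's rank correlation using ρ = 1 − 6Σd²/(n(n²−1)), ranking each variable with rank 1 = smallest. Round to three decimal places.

Ranks of variable 1: 2, 5, 3, 7, 6, 1, 4
Ranks of variable 2: 7, 4, 5, 1, 6, 2, 3
d = r₁ − r₂: -5, 1, -2, 6, 0, -1, 1
d²: 25, 1, 4, 36, 0, 1, 1; Σd² = 68
ρ = 1 − 6·68/(7·48) = 1 − 408/336 = -0.214

-0.214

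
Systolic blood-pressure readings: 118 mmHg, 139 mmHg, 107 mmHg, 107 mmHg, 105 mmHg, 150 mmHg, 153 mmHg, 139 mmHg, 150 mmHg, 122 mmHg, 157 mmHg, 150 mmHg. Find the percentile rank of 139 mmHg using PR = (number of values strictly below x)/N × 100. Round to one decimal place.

N = 12.
Strictly below 139: 5. Equal to 139: 2.
PR = 5/12 × 100 = 41.7

41.7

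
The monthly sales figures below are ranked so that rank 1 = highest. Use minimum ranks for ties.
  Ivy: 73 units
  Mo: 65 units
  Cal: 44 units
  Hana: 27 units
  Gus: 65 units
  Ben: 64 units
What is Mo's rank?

2

Sorted (descending): 73, 65, 65, 64, 44, 27
The 2 values of 65 occupy positions 2–3 → each gets rank 2.
Mo has value 65 units → rank 2.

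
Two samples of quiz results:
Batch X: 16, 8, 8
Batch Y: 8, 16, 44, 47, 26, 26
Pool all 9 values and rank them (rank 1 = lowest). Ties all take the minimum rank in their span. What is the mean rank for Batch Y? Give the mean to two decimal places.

5.67

Sorted (ascending): 8, 8, 8, 16, 16, 26, 26, 44, 47
The 3 values of 8 occupy positions 1–3 → each gets rank 1.
The 2 values of 16 occupy positions 4–5 → each gets rank 4.
The 2 values of 26 occupy positions 6–7 → each gets rank 6.
Batch Y values → pooled ranks: 8→1, 16→4, 44→8, 47→9, 26→6, 26→6
Mean rank = (1 + 4 + 8 + 9 + 6 + 6) / 6 = 5.67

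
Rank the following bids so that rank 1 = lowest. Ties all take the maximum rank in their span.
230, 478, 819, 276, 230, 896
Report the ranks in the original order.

Sorted (ascending): 230, 230, 276, 478, 819, 896
The 2 values of 230 occupy positions 1–2 → each gets rank 2.

2, 4, 5, 3, 2, 6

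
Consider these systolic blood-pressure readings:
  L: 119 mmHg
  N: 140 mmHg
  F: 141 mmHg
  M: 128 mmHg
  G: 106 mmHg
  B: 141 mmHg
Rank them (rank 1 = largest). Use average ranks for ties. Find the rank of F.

1.5

Sorted (descending): 141, 141, 140, 128, 119, 106
The 2 values of 141 occupy positions 1–2 → average rank (1+2)/2 = 1.5.
F has value 141 mmHg → rank 1.5.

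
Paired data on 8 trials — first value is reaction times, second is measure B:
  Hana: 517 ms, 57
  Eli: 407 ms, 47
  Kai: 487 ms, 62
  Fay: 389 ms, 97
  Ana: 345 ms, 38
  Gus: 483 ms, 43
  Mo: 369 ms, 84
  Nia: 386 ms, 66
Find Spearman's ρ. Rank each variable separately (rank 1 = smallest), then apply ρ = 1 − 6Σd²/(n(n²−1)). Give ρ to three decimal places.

-0.071

Ranks of variable 1: 8, 5, 7, 4, 1, 6, 2, 3
Ranks of variable 2: 4, 3, 5, 8, 1, 2, 7, 6
d = r₁ − r₂: 4, 2, 2, -4, 0, 4, -5, -3
d²: 16, 4, 4, 16, 0, 16, 25, 9; Σd² = 90
ρ = 1 − 6·90/(8·63) = 1 − 540/504 = -0.071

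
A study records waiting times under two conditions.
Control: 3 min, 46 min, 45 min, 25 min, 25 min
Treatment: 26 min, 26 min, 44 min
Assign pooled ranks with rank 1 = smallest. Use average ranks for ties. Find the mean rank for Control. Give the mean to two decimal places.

4.20

Sorted (ascending): 3, 25, 25, 26, 26, 44, 45, 46
The 2 values of 25 occupy positions 2–3 → average rank (2+3)/2 = 2.5.
The 2 values of 26 occupy positions 4–5 → average rank (4+5)/2 = 4.5.
Control values → pooled ranks: 3→1, 46→8, 45→7, 25→2.5, 25→2.5
Mean rank = (1 + 8 + 7 + 2.5 + 2.5) / 5 = 4.20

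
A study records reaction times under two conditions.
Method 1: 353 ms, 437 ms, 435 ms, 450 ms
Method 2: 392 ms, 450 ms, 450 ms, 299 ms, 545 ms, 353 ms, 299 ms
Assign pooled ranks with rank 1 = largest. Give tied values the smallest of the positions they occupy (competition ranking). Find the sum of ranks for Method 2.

40

Sorted (descending): 545, 450, 450, 450, 437, 435, 392, 353, 353, 299, 299
The 3 values of 450 occupy positions 2–4 → each gets rank 2.
The 2 values of 353 occupy positions 8–9 → each gets rank 8.
The 2 values of 299 occupy positions 10–11 → each gets rank 10.
Method 2 values → pooled ranks: 392→7, 450→2, 450→2, 299→10, 545→1, 353→8, 299→10
Rank sum = 7 + 2 + 2 + 10 + 1 + 8 + 10 = 40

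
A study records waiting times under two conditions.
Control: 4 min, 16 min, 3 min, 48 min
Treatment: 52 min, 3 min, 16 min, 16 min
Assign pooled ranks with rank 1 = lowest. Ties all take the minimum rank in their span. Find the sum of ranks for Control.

Sorted (ascending): 3, 3, 4, 16, 16, 16, 48, 52
The 2 values of 3 occupy positions 1–2 → each gets rank 1.
The 3 values of 16 occupy positions 4–6 → each gets rank 4.
Control values → pooled ranks: 4→3, 16→4, 3→1, 48→7
Rank sum = 3 + 4 + 1 + 7 = 15

15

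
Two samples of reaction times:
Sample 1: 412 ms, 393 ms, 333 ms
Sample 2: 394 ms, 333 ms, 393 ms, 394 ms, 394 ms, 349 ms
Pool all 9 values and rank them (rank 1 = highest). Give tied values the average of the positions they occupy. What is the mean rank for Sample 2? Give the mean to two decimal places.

5.00

Sorted (descending): 412, 394, 394, 394, 393, 393, 349, 333, 333
The 3 values of 394 occupy positions 2–4 → average rank 3.
The 2 values of 393 occupy positions 5–6 → average rank (5+6)/2 = 5.5.
The 2 values of 333 occupy positions 8–9 → average rank (8+9)/2 = 8.5.
Sample 2 values → pooled ranks: 394→3, 333→8.5, 393→5.5, 394→3, 394→3, 349→7
Mean rank = (3 + 8.5 + 5.5 + 3 + 3 + 7) / 6 = 5.00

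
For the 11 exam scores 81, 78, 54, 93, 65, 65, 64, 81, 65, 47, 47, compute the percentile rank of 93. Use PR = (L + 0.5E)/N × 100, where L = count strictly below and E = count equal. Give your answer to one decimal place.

95.5

N = 11.
Strictly below 93: 10. Equal to 93: 1.
PR = (10 + 0.5·1)/11 × 100 = 95.5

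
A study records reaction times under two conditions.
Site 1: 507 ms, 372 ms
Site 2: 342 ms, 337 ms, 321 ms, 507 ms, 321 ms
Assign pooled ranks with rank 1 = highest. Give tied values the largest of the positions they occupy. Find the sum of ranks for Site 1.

5

Sorted (descending): 507, 507, 372, 342, 337, 321, 321
The 2 values of 507 occupy positions 1–2 → each gets rank 2.
The 2 values of 321 occupy positions 6–7 → each gets rank 7.
Site 1 values → pooled ranks: 507→2, 372→3
Rank sum = 2 + 3 = 5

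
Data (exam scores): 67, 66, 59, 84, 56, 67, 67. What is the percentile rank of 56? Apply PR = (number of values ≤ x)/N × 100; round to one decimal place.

N = 7.
Strictly below 56: 0. Equal to 56: 1.
PR = 1/7 × 100 = 14.3

14.3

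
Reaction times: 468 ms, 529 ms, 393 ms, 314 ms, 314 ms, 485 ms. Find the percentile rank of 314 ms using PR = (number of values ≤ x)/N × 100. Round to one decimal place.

N = 6.
Strictly below 314: 0. Equal to 314: 2.
PR = 2/6 × 100 = 33.3

33.3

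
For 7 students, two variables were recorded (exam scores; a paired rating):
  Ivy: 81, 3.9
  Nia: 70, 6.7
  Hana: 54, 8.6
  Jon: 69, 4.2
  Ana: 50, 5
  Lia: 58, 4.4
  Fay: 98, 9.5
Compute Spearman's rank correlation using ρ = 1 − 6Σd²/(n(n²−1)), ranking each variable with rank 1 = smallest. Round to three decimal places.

0.036

Ranks of variable 1: 6, 5, 2, 4, 1, 3, 7
Ranks of variable 2: 1, 5, 6, 2, 4, 3, 7
d = r₁ − r₂: 5, 0, -4, 2, -3, 0, 0
d²: 25, 0, 16, 4, 9, 0, 0; Σd² = 54
ρ = 1 − 6·54/(7·48) = 1 − 324/336 = 0.036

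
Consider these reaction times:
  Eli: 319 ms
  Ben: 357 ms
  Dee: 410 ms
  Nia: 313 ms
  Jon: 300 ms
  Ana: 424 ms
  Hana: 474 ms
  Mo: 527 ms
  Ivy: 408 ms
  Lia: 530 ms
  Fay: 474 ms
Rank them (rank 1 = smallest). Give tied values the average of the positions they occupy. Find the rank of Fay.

Sorted (ascending): 300, 313, 319, 357, 408, 410, 424, 474, 474, 527, 530
The 2 values of 474 occupy positions 8–9 → average rank (8+9)/2 = 8.5.
Fay has value 474 ms → rank 8.5.

8.5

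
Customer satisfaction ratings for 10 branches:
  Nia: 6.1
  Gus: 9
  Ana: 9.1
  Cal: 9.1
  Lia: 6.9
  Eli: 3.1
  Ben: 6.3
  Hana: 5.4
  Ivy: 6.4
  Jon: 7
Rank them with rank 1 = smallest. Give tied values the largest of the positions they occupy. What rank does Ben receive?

4

Sorted (ascending): 3.1, 5.4, 6.1, 6.3, 6.4, 6.9, 7, 9, 9.1, 9.1
The 2 values of 9.1 occupy positions 9–10 → each gets rank 10.
Ben has value 6.3 → rank 4.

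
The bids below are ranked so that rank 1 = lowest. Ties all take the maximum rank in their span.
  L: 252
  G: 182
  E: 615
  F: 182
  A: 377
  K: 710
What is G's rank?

2

Sorted (ascending): 182, 182, 252, 377, 615, 710
The 2 values of 182 occupy positions 1–2 → each gets rank 2.
G has value 182 → rank 2.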